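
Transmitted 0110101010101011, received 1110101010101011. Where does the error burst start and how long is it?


XOR: 1000000000000000

Burst at position 0, length 1


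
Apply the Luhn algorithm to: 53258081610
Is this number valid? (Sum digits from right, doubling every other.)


Luhn sum = 40
40 mod 10 = 0

Valid (Luhn sum mod 10 = 0)


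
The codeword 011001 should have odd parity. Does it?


Number of 1s: 3

Yes, parity is correct (3 ones)


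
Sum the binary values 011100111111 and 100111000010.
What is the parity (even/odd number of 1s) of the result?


011100111111 = 1855
100111000010 = 2498
Sum = 4353 = 1000100000001
1s count = 3

odd parity (3 ones in 1000100000001)


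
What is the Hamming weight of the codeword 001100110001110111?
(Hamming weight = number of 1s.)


Counting 1s in 001100110001110111

10


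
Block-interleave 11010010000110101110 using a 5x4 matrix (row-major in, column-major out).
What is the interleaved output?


Matrix:
  1101
  0010
  0001
  1010
  1110
Read columns: 10011100010101110100

10011100010101110100


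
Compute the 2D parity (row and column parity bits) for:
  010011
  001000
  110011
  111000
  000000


Row parities: 11010
Column parities: 010000

Row P: 11010, Col P: 010000, Corner: 1


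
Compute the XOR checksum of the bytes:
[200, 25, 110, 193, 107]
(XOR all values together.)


XOR chain: 200 ^ 25 ^ 110 ^ 193 ^ 107 = 21

21


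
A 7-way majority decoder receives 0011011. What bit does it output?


Ones: 4 out of 7
Threshold: 4

1 (4/7 voted 1)


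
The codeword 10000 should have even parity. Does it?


Number of 1s: 1

No, parity error (1 ones)


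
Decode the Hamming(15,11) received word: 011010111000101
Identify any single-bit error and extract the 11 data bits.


Syndrome = 0: no error detected

Data: 11011000101 (no errors)


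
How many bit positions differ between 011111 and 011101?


XOR: 000010
Count of 1s: 1

1


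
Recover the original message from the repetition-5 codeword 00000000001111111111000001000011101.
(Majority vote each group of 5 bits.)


Groups: 00000, 00000, 11111, 11111, 00000, 10000, 11101
Majority votes: 0011001

0011001


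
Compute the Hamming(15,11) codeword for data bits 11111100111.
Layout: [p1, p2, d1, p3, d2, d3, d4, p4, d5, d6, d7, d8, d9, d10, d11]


Parity bits: p1=0, p2=0, p3=0, p4=1

001011111100111


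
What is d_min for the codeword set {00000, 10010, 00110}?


Comparing all pairs, minimum distance: 2
Can detect 1 errors, correct 0 errors

2


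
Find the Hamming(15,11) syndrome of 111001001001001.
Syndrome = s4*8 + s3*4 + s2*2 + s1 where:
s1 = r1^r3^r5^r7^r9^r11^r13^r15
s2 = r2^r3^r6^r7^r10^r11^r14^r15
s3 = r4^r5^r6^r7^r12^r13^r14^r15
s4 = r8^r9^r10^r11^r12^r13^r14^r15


s1=0, s2=0, s3=1, s4=1

Syndrome = 12 (error at position 12)


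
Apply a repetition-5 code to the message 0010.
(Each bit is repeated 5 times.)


Each bit -> 5 copies

00000000001111100000


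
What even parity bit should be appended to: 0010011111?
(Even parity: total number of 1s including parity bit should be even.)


Number of 1s in data: 6
Parity bit: 0

0


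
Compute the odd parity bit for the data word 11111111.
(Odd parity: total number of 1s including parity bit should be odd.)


Number of 1s in data: 8
Parity bit: 1

1


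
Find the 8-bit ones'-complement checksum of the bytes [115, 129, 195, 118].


Sum = 557 mod 256 = 45
Complement = 210

210


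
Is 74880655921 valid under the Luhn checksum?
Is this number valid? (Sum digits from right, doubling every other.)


Luhn sum = 53
53 mod 10 = 3

Invalid (Luhn sum mod 10 = 3)


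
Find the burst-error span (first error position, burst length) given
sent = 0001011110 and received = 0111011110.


XOR: 0110000000

Burst at position 1, length 2


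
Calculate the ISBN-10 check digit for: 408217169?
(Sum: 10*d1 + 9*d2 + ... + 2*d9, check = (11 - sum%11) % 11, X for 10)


Weighted sum: 199
199 mod 11 = 1

Check digit: X


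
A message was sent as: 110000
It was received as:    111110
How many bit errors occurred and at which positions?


XOR: 001110

3 error(s) at position(s): 2, 3, 4


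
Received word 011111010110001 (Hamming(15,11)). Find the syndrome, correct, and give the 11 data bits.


Syndrome = 0: no error detected

Data: 11100110001 (no errors)


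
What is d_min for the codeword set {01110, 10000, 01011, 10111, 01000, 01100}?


Comparing all pairs, minimum distance: 1
Can detect 0 errors, correct 0 errors

1


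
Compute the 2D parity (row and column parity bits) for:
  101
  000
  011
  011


Row parities: 0000
Column parities: 101

Row P: 0000, Col P: 101, Corner: 0


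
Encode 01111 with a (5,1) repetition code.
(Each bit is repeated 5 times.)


Each bit -> 5 copies

0000011111111111111111111


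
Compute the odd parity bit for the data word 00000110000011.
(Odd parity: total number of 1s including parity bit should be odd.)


Number of 1s in data: 4
Parity bit: 1

1


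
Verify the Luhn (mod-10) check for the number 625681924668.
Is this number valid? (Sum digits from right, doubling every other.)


Luhn sum = 56
56 mod 10 = 6

Invalid (Luhn sum mod 10 = 6)


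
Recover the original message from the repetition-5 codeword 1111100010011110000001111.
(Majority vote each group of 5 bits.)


Groups: 11111, 00010, 01111, 00000, 01111
Majority votes: 10101

10101


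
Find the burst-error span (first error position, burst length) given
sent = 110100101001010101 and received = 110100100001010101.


XOR: 000000001000000000

Burst at position 8, length 1


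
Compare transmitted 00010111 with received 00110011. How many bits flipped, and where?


XOR: 00100100

2 error(s) at position(s): 2, 5


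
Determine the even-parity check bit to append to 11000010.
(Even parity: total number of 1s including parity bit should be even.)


Number of 1s in data: 3
Parity bit: 1

1


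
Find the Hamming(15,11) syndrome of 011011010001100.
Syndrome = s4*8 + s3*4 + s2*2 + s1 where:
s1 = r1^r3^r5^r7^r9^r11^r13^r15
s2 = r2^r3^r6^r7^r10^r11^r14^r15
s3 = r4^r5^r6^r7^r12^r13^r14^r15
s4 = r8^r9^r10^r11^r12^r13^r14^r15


s1=1, s2=1, s3=0, s4=1

Syndrome = 11 (error at position 11)


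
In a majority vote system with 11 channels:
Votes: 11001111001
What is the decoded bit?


Ones: 7 out of 11
Threshold: 6

1 (7/11 voted 1)


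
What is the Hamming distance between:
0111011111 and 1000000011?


XOR: 1111011100
Count of 1s: 7

7


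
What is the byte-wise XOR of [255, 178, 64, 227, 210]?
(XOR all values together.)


XOR chain: 255 ^ 178 ^ 64 ^ 227 ^ 210 = 60

60


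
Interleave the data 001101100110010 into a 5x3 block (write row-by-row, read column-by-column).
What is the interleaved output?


Matrix:
  001
  101
  100
  110
  010
Read columns: 011100001111000

011100001111000


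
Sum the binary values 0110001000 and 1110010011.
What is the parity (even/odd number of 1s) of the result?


0110001000 = 392
1110010011 = 915
Sum = 1307 = 10100011011
1s count = 6

even parity (6 ones in 10100011011)


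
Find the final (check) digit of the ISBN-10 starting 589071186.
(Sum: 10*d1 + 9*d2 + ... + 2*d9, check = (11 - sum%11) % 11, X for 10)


Weighted sum: 281
281 mod 11 = 6

Check digit: 5


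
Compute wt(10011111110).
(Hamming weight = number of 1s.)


Counting 1s in 10011111110

8


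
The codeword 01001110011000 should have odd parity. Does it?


Number of 1s: 6

No, parity error (6 ones)


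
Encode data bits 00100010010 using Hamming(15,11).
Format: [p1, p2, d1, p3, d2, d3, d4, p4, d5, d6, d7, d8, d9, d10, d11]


Parity bits: p1=1, p2=1, p3=0, p4=0

110001000010010


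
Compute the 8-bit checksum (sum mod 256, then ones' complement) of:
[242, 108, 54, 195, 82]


Sum = 681 mod 256 = 169
Complement = 86

86


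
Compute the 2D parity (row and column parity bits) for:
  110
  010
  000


Row parities: 010
Column parities: 100

Row P: 010, Col P: 100, Corner: 1


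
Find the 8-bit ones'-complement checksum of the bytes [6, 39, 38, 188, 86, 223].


Sum = 580 mod 256 = 68
Complement = 187

187


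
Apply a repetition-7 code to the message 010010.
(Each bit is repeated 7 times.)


Each bit -> 7 copies

000000011111110000000000000011111110000000


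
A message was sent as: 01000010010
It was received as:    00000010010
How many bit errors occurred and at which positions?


XOR: 01000000000

1 error(s) at position(s): 1


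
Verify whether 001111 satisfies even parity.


Number of 1s: 4

Yes, parity is correct (4 ones)


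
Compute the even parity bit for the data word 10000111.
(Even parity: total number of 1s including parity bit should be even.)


Number of 1s in data: 4
Parity bit: 0

0


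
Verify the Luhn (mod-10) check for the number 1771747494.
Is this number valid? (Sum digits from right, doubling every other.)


Luhn sum = 46
46 mod 10 = 6

Invalid (Luhn sum mod 10 = 6)


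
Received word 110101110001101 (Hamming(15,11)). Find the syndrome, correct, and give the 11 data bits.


Syndrome = 0: no error detected

Data: 00110001101 (no errors)


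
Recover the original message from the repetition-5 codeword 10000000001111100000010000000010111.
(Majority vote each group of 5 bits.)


Groups: 10000, 00000, 11111, 00000, 01000, 00000, 10111
Majority votes: 0010001

0010001


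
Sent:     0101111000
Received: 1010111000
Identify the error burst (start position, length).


XOR: 1111000000

Burst at position 0, length 4


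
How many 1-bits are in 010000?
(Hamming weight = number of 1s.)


Counting 1s in 010000

1


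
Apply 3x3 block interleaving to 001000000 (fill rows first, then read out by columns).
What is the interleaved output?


Matrix:
  001
  000
  000
Read columns: 000000100

000000100


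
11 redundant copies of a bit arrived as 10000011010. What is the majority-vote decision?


Ones: 4 out of 11
Threshold: 6

0 (4/11 voted 1)


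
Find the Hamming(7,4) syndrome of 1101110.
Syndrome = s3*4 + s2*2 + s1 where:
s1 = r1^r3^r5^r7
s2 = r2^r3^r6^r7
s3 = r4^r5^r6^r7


s1=0, s2=0, s3=1

Syndrome = 4 (error at position 4)


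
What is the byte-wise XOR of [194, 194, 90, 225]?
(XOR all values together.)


XOR chain: 194 ^ 194 ^ 90 ^ 225 = 187

187


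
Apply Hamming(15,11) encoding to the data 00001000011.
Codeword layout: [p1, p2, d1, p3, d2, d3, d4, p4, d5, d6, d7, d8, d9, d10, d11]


Parity bits: p1=0, p2=0, p3=0, p4=1

000000011000011


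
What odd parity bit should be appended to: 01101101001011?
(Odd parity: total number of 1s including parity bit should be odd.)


Number of 1s in data: 8
Parity bit: 1

1


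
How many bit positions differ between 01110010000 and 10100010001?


XOR: 11010000001
Count of 1s: 4

4


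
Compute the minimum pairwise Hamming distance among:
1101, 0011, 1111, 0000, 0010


Comparing all pairs, minimum distance: 1
Can detect 0 errors, correct 0 errors

1


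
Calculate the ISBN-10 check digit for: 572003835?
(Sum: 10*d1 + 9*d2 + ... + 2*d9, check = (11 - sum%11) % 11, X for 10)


Weighted sum: 195
195 mod 11 = 8

Check digit: 3


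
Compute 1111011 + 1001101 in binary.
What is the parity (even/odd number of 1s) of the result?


1111011 = 123
1001101 = 77
Sum = 200 = 11001000
1s count = 3

odd parity (3 ones in 11001000)


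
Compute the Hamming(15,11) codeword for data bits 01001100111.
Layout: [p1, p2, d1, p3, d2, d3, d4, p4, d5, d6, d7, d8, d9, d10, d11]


Parity bits: p1=0, p2=1, p3=0, p4=1

010010011100111


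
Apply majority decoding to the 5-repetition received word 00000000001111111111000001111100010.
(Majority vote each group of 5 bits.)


Groups: 00000, 00000, 11111, 11111, 00000, 11111, 00010
Majority votes: 0011010

0011010


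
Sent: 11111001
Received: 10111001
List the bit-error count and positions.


XOR: 01000000

1 error(s) at position(s): 1


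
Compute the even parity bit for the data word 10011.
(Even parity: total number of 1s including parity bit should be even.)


Number of 1s in data: 3
Parity bit: 1

1


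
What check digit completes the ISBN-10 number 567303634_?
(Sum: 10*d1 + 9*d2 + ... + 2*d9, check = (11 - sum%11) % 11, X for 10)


Weighted sum: 237
237 mod 11 = 6

Check digit: 5


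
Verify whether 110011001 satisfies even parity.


Number of 1s: 5

No, parity error (5 ones)


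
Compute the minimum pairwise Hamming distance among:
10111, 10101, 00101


Comparing all pairs, minimum distance: 1
Can detect 0 errors, correct 0 errors

1


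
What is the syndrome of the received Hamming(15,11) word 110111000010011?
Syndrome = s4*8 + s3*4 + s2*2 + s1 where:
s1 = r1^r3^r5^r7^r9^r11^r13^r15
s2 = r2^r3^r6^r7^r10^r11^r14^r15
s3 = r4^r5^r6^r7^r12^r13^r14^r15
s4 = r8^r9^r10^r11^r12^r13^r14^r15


s1=0, s2=1, s3=1, s4=1

Syndrome = 14 (error at position 14)


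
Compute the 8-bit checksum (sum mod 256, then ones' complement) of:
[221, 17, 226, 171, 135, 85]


Sum = 855 mod 256 = 87
Complement = 168

168


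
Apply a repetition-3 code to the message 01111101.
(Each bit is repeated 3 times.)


Each bit -> 3 copies

000111111111111111000111


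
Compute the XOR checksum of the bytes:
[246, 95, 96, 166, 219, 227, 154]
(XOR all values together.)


XOR chain: 246 ^ 95 ^ 96 ^ 166 ^ 219 ^ 227 ^ 154 = 205

205


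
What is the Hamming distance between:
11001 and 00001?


XOR: 11000
Count of 1s: 2

2


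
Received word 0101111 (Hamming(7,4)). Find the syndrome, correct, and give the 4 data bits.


Syndrome = 2: error at position 2

Data: 0111 (corrected bit 2)


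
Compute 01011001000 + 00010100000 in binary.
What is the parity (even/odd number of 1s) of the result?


01011001000 = 712
00010100000 = 160
Sum = 872 = 1101101000
1s count = 5

odd parity (5 ones in 1101101000)


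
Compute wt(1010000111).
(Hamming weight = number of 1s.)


Counting 1s in 1010000111

5


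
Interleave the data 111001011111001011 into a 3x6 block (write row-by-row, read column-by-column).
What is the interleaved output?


Matrix:
  111001
  011111
  001011
Read columns: 100110111010011111

100110111010011111


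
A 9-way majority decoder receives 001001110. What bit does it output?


Ones: 4 out of 9
Threshold: 5

0 (4/9 voted 1)


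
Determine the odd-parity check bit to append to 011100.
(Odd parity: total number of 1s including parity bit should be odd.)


Number of 1s in data: 3
Parity bit: 0

0


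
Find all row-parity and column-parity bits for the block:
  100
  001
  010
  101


Row parities: 1110
Column parities: 010

Row P: 1110, Col P: 010, Corner: 1


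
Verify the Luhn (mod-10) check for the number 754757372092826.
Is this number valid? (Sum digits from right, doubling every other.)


Luhn sum = 68
68 mod 10 = 8

Invalid (Luhn sum mod 10 = 8)


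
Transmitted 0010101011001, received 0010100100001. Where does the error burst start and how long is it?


XOR: 0000001111000

Burst at position 6, length 4


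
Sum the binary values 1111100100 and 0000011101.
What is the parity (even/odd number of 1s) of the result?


1111100100 = 996
0000011101 = 29
Sum = 1025 = 10000000001
1s count = 2

even parity (2 ones in 10000000001)


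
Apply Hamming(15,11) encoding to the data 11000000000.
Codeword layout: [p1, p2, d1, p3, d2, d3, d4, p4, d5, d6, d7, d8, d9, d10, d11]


Parity bits: p1=0, p2=1, p3=1, p4=0

011110000000000


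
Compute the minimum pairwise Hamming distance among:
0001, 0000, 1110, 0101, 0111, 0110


Comparing all pairs, minimum distance: 1
Can detect 0 errors, correct 0 errors

1


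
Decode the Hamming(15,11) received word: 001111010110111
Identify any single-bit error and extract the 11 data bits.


Syndrome = 1: error at position 1

Data: 11100110111 (corrected bit 1)


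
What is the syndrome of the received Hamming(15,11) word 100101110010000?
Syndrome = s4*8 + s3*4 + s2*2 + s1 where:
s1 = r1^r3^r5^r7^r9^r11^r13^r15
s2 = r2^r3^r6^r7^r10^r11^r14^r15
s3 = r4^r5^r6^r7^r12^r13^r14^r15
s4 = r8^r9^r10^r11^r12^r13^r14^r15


s1=1, s2=1, s3=1, s4=0

Syndrome = 7 (error at position 7)


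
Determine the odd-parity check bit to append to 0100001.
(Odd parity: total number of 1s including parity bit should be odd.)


Number of 1s in data: 2
Parity bit: 1

1


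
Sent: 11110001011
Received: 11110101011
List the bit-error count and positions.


XOR: 00000100000

1 error(s) at position(s): 5


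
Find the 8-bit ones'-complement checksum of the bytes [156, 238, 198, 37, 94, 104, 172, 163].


Sum = 1162 mod 256 = 138
Complement = 117

117


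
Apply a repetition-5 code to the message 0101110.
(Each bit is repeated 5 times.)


Each bit -> 5 copies

00000111110000011111111111111100000


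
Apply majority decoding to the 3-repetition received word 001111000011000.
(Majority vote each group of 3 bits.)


Groups: 001, 111, 000, 011, 000
Majority votes: 01010

01010


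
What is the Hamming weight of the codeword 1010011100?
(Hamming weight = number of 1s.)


Counting 1s in 1010011100

5


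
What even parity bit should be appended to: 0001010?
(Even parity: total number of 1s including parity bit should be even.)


Number of 1s in data: 2
Parity bit: 0

0


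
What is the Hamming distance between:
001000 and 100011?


XOR: 101011
Count of 1s: 4

4


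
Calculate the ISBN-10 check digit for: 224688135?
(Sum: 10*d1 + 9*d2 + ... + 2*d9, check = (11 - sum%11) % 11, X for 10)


Weighted sum: 223
223 mod 11 = 3

Check digit: 8


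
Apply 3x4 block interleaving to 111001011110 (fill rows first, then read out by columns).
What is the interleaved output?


Matrix:
  1110
  0101
  1110
Read columns: 101111101010

101111101010


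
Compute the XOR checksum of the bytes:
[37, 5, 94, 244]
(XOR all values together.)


XOR chain: 37 ^ 5 ^ 94 ^ 244 = 138

138


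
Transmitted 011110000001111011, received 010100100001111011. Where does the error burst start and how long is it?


XOR: 001010100000000000

Burst at position 2, length 5


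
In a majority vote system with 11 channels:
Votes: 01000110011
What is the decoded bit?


Ones: 5 out of 11
Threshold: 6

0 (5/11 voted 1)


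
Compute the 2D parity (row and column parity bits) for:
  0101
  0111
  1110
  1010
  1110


Row parities: 01101
Column parities: 1000

Row P: 01101, Col P: 1000, Corner: 1


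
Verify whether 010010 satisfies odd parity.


Number of 1s: 2

No, parity error (2 ones)


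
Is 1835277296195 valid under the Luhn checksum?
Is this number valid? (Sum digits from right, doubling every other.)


Luhn sum = 57
57 mod 10 = 7

Invalid (Luhn sum mod 10 = 7)


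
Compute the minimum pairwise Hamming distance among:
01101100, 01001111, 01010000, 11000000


Comparing all pairs, minimum distance: 2
Can detect 1 errors, correct 0 errors

2


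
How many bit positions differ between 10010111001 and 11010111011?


XOR: 01000000010
Count of 1s: 2

2


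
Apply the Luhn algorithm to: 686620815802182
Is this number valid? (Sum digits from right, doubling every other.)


Luhn sum = 60
60 mod 10 = 0

Valid (Luhn sum mod 10 = 0)


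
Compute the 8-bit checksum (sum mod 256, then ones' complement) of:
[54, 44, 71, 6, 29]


Sum = 204 mod 256 = 204
Complement = 51

51


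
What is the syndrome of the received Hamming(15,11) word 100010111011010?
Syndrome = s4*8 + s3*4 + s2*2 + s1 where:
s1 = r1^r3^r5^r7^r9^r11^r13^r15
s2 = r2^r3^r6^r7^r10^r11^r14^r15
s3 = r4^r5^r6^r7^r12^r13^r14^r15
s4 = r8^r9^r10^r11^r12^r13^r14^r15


s1=1, s2=1, s3=0, s4=1

Syndrome = 11 (error at position 11)


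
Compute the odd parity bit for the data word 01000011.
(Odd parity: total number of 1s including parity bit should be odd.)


Number of 1s in data: 3
Parity bit: 0

0


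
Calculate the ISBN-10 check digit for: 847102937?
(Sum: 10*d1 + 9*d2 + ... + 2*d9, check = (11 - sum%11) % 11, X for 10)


Weighted sum: 248
248 mod 11 = 6

Check digit: 5


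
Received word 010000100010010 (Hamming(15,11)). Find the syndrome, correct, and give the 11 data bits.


Syndrome = 0: no error detected

Data: 00010010010 (no errors)


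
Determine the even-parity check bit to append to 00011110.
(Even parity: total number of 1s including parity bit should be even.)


Number of 1s in data: 4
Parity bit: 0

0


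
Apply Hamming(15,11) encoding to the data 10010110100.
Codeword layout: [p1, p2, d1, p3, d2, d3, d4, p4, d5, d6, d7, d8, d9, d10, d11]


Parity bits: p1=0, p2=0, p3=0, p4=1

001000110110100


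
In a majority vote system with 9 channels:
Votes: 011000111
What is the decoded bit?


Ones: 5 out of 9
Threshold: 5

1 (5/9 voted 1)


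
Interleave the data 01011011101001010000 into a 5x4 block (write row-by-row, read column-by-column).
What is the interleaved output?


Matrix:
  0101
  1011
  1010
  0101
  0000
Read columns: 01100100100110011010

01100100100110011010


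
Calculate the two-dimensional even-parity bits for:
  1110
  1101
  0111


Row parities: 111
Column parities: 0100

Row P: 111, Col P: 0100, Corner: 1


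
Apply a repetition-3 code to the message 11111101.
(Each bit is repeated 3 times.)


Each bit -> 3 copies

111111111111111111000111


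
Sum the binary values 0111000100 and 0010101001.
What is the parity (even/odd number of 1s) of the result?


0111000100 = 452
0010101001 = 169
Sum = 621 = 1001101101
1s count = 6

even parity (6 ones in 1001101101)


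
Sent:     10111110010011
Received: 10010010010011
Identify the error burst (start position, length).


XOR: 00101100000000

Burst at position 2, length 4


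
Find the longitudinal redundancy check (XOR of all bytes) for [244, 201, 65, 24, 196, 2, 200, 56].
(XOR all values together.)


XOR chain: 244 ^ 201 ^ 65 ^ 24 ^ 196 ^ 2 ^ 200 ^ 56 = 82

82


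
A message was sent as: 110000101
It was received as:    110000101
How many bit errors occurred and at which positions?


XOR: 000000000

0 errors (received matches sent)


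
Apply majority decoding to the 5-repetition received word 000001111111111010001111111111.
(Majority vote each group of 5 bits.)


Groups: 00000, 11111, 11111, 01000, 11111, 11111
Majority votes: 011011

011011


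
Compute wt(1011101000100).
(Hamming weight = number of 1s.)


Counting 1s in 1011101000100

6


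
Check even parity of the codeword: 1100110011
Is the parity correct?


Number of 1s: 6

Yes, parity is correct (6 ones)


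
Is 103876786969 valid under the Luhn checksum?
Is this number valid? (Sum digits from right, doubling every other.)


Luhn sum = 64
64 mod 10 = 4

Invalid (Luhn sum mod 10 = 4)


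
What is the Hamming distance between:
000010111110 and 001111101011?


XOR: 001101010101
Count of 1s: 6

6


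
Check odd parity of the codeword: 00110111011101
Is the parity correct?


Number of 1s: 9

Yes, parity is correct (9 ones)


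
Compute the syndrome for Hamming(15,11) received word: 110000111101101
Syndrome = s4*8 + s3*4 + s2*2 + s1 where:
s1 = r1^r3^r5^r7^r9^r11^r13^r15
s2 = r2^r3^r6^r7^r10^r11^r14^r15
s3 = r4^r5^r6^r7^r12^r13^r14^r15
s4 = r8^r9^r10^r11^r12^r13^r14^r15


s1=1, s2=0, s3=0, s4=0

Syndrome = 1 (error at position 1)


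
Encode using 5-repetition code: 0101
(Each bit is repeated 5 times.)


Each bit -> 5 copies

00000111110000011111


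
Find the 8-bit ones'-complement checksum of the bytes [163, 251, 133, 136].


Sum = 683 mod 256 = 171
Complement = 84

84


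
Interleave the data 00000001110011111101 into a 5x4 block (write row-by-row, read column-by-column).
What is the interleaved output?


Matrix:
  0000
  0001
  1100
  1111
  1101
Read columns: 00111001110001001011

00111001110001001011


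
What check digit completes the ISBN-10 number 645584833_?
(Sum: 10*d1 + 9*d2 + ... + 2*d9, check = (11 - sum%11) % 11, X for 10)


Weighted sum: 286
286 mod 11 = 0

Check digit: 0


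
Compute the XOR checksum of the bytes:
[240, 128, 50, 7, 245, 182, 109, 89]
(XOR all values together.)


XOR chain: 240 ^ 128 ^ 50 ^ 7 ^ 245 ^ 182 ^ 109 ^ 89 = 50

50


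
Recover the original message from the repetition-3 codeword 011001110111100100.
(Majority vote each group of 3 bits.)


Groups: 011, 001, 110, 111, 100, 100
Majority votes: 101100

101100


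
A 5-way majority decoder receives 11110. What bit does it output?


Ones: 4 out of 5
Threshold: 3

1 (4/5 voted 1)


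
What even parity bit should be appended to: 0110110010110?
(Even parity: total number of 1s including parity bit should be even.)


Number of 1s in data: 7
Parity bit: 1

1


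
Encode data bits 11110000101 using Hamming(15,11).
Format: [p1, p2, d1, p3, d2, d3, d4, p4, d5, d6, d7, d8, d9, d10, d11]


Parity bits: p1=1, p2=0, p3=1, p4=0

101111100000101


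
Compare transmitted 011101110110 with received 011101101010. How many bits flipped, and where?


XOR: 000000011100

3 error(s) at position(s): 7, 8, 9


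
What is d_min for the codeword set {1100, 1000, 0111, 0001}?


Comparing all pairs, minimum distance: 1
Can detect 0 errors, correct 0 errors

1


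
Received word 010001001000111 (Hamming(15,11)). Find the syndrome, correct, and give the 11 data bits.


Syndrome = 1: error at position 1

Data: 00101000111 (corrected bit 1)


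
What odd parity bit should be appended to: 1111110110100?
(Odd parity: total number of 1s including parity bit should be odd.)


Number of 1s in data: 9
Parity bit: 0

0


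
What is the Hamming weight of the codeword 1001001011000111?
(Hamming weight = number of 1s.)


Counting 1s in 1001001011000111

8


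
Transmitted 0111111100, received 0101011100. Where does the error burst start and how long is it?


XOR: 0010100000

Burst at position 2, length 3


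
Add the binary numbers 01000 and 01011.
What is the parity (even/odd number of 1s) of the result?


01000 = 8
01011 = 11
Sum = 19 = 10011
1s count = 3

odd parity (3 ones in 10011)


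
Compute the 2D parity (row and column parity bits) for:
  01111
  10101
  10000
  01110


Row parities: 0111
Column parities: 00100

Row P: 0111, Col P: 00100, Corner: 1


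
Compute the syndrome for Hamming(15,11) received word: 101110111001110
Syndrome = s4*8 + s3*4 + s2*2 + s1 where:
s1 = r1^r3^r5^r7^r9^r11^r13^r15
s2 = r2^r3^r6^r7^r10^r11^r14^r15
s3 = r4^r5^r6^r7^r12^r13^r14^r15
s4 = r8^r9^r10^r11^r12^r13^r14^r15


s1=0, s2=1, s3=0, s4=1

Syndrome = 10 (error at position 10)


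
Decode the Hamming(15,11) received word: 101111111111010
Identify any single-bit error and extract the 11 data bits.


Syndrome = 0: no error detected

Data: 11111111010 (no errors)


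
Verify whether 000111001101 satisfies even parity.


Number of 1s: 6

Yes, parity is correct (6 ones)


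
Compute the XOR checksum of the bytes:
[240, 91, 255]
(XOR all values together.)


XOR chain: 240 ^ 91 ^ 255 = 84

84


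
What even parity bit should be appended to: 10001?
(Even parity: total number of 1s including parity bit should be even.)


Number of 1s in data: 2
Parity bit: 0

0


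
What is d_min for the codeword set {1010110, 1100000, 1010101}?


Comparing all pairs, minimum distance: 2
Can detect 1 errors, correct 0 errors

2


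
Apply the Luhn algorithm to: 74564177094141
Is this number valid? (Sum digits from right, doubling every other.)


Luhn sum = 64
64 mod 10 = 4

Invalid (Luhn sum mod 10 = 4)


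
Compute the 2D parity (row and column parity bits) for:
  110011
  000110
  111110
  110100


Row parities: 0011
Column parities: 111111

Row P: 0011, Col P: 111111, Corner: 0


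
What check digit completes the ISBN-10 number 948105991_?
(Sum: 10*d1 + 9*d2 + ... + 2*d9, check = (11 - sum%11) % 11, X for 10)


Weighted sum: 287
287 mod 11 = 1

Check digit: X


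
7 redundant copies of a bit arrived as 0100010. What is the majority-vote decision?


Ones: 2 out of 7
Threshold: 4

0 (2/7 voted 1)


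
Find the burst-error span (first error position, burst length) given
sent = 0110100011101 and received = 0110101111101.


XOR: 0000001100000

Burst at position 6, length 2


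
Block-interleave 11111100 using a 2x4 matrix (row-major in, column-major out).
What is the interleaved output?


Matrix:
  1111
  1100
Read columns: 11111010

11111010


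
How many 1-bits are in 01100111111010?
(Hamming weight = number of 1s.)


Counting 1s in 01100111111010

9


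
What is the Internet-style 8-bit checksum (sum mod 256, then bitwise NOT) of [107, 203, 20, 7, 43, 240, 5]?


Sum = 625 mod 256 = 113
Complement = 142

142


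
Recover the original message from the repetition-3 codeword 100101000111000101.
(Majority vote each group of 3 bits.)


Groups: 100, 101, 000, 111, 000, 101
Majority votes: 010101

010101


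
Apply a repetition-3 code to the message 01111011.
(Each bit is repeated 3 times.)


Each bit -> 3 copies

000111111111111000111111


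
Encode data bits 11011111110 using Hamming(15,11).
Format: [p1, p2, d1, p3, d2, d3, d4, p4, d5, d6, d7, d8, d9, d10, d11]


Parity bits: p1=0, p2=1, p3=1, p4=0

011110101111110


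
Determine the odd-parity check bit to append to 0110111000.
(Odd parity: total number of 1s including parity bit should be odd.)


Number of 1s in data: 5
Parity bit: 0

0


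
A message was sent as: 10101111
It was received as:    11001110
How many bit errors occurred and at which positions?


XOR: 01100001

3 error(s) at position(s): 1, 2, 7


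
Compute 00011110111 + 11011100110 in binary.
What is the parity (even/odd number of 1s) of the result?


00011110111 = 247
11011100110 = 1766
Sum = 2013 = 11111011101
1s count = 9

odd parity (9 ones in 11111011101)


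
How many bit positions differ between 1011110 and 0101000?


XOR: 1110110
Count of 1s: 5

5


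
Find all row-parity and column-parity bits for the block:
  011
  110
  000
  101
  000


Row parities: 00000
Column parities: 000

Row P: 00000, Col P: 000, Corner: 0


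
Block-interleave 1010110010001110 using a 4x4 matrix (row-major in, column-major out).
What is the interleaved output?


Matrix:
  1010
  1100
  1000
  1110
Read columns: 1111010110010000

1111010110010000


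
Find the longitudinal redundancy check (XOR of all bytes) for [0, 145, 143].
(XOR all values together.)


XOR chain: 0 ^ 145 ^ 143 = 30

30


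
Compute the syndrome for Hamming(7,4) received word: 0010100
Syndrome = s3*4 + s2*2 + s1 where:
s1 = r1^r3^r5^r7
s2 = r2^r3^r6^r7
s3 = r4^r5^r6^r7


s1=0, s2=1, s3=1

Syndrome = 6 (error at position 6)


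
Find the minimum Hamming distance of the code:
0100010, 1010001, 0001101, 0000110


Comparing all pairs, minimum distance: 2
Can detect 1 errors, correct 0 errors

2


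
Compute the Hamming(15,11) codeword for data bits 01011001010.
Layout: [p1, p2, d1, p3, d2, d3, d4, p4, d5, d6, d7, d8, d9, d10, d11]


Parity bits: p1=1, p2=0, p3=0, p4=1

100010111001010


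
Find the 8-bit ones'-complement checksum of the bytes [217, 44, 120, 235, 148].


Sum = 764 mod 256 = 252
Complement = 3

3


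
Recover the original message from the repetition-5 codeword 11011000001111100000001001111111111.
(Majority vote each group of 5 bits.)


Groups: 11011, 00000, 11111, 00000, 00100, 11111, 11111
Majority votes: 1010011

1010011


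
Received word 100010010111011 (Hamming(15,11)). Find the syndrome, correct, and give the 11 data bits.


Syndrome = 0: no error detected

Data: 01000111011 (no errors)


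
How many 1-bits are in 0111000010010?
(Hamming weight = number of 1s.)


Counting 1s in 0111000010010

5


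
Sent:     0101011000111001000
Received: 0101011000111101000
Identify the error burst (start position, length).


XOR: 0000000000000100000

Burst at position 13, length 1


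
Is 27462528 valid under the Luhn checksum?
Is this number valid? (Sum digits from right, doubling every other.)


Luhn sum = 46
46 mod 10 = 6

Invalid (Luhn sum mod 10 = 6)


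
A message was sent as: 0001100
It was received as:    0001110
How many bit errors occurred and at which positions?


XOR: 0000010

1 error(s) at position(s): 5


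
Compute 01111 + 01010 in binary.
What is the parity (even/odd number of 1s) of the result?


01111 = 15
01010 = 10
Sum = 25 = 11001
1s count = 3

odd parity (3 ones in 11001)


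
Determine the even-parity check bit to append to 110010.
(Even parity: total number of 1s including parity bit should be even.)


Number of 1s in data: 3
Parity bit: 1

1


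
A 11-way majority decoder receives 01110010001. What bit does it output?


Ones: 5 out of 11
Threshold: 6

0 (5/11 voted 1)


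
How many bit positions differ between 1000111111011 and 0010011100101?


XOR: 1010100011110
Count of 1s: 7

7


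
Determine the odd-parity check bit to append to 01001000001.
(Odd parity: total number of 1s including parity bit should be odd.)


Number of 1s in data: 3
Parity bit: 0

0


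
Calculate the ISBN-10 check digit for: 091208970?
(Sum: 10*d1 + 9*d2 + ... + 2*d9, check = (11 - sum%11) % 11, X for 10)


Weighted sum: 200
200 mod 11 = 2

Check digit: 9


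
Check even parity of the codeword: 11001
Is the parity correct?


Number of 1s: 3

No, parity error (3 ones)


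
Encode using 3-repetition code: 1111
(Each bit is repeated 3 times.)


Each bit -> 3 copies

111111111111


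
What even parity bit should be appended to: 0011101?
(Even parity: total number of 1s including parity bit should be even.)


Number of 1s in data: 4
Parity bit: 0

0


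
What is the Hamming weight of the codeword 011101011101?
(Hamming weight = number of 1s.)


Counting 1s in 011101011101

8


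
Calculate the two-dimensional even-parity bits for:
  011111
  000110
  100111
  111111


Row parities: 1000
Column parities: 000001

Row P: 1000, Col P: 000001, Corner: 1


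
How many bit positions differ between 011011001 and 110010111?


XOR: 101001110
Count of 1s: 5

5


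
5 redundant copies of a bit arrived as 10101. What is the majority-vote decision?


Ones: 3 out of 5
Threshold: 3

1 (3/5 voted 1)


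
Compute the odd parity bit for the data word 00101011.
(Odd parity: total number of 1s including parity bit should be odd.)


Number of 1s in data: 4
Parity bit: 1

1


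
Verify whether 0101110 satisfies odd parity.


Number of 1s: 4

No, parity error (4 ones)


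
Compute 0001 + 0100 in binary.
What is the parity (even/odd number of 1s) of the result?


0001 = 1
0100 = 4
Sum = 5 = 101
1s count = 2

even parity (2 ones in 101)


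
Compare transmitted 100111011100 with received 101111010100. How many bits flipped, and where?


XOR: 001000001000

2 error(s) at position(s): 2, 8


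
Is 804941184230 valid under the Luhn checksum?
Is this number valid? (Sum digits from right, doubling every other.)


Luhn sum = 59
59 mod 10 = 9

Invalid (Luhn sum mod 10 = 9)


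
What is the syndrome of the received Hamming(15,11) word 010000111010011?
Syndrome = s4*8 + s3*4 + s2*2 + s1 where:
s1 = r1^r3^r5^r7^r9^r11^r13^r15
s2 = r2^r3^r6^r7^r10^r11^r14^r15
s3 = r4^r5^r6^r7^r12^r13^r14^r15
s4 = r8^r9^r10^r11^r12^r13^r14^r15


s1=0, s2=1, s3=1, s4=1

Syndrome = 14 (error at position 14)


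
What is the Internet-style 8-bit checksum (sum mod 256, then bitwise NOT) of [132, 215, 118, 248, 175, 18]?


Sum = 906 mod 256 = 138
Complement = 117

117


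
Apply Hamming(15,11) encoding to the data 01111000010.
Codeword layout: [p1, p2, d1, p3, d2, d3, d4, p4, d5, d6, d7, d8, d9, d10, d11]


Parity bits: p1=1, p2=1, p3=0, p4=0

110011101000010


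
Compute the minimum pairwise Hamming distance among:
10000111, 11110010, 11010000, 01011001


Comparing all pairs, minimum distance: 2
Can detect 1 errors, correct 0 errors

2


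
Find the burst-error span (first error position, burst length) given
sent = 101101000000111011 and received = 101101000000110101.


XOR: 000000000000001110

Burst at position 14, length 3


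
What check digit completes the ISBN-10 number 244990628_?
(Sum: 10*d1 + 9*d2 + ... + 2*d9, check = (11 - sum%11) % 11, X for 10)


Weighted sum: 251
251 mod 11 = 9

Check digit: 2


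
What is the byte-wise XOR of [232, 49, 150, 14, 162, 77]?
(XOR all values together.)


XOR chain: 232 ^ 49 ^ 150 ^ 14 ^ 162 ^ 77 = 174

174


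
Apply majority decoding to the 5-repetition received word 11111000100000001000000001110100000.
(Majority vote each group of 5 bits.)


Groups: 11111, 00010, 00000, 01000, 00000, 11101, 00000
Majority votes: 1000010

1000010


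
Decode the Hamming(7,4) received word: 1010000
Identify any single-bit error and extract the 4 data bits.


Syndrome = 2: error at position 2

Data: 1000 (corrected bit 2)


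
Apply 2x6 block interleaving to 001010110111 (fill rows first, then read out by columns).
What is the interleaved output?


Matrix:
  001010
  110111
Read columns: 010110011101

010110011101


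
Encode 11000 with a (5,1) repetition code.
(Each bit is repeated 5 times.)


Each bit -> 5 copies

1111111111000000000000000


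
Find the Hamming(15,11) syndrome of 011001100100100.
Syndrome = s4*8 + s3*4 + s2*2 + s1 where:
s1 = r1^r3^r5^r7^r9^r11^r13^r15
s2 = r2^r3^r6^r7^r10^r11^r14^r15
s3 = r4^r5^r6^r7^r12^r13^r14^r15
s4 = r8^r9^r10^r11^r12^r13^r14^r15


s1=1, s2=1, s3=1, s4=0

Syndrome = 7 (error at position 7)


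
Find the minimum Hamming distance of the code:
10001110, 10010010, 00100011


Comparing all pairs, minimum distance: 3
Can detect 2 errors, correct 1 errors

3


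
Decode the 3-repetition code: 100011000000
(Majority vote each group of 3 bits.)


Groups: 100, 011, 000, 000
Majority votes: 0100

0100


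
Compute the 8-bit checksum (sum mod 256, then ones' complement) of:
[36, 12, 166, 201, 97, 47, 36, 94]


Sum = 689 mod 256 = 177
Complement = 78

78


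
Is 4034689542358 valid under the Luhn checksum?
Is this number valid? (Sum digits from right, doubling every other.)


Luhn sum = 58
58 mod 10 = 8

Invalid (Luhn sum mod 10 = 8)


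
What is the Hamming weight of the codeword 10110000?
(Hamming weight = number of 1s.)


Counting 1s in 10110000

3


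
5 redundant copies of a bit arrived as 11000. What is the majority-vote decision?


Ones: 2 out of 5
Threshold: 3

0 (2/5 voted 1)


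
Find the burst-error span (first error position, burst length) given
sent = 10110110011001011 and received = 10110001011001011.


XOR: 00000111000000000

Burst at position 5, length 3


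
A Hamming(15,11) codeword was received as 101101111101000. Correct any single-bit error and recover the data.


Syndrome = 0: no error detected

Data: 10111101000 (no errors)


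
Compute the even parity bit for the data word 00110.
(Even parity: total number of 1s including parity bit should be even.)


Number of 1s in data: 2
Parity bit: 0

0


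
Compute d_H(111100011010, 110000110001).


XOR: 001100101011
Count of 1s: 6

6


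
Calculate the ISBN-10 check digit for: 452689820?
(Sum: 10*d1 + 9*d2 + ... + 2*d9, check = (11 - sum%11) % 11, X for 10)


Weighted sum: 274
274 mod 11 = 10

Check digit: 1


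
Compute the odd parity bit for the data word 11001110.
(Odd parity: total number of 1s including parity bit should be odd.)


Number of 1s in data: 5
Parity bit: 0

0
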